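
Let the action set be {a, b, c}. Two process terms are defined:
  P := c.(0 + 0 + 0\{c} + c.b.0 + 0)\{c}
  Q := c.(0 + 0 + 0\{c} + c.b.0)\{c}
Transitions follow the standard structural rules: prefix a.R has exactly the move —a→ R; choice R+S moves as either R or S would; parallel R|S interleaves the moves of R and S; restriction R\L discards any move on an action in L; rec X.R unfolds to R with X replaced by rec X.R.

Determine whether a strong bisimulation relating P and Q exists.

bisimilar

Reachable graph of P (2 states):
  m0 = c.(0 + 0 + 0\{c} + c.b.0 + 0)\{c} | ··c··> m1
  m1 = (0 + 0 + 0\{c} + c.b.0 + 0)\{c} | (no moves)
Reachable graph of Q (2 states):
  n0 = c.(0 + 0 + 0\{c} + c.b.0)\{c} | ··c··> n1
  n1 = (0 + 0 + 0\{c} + c.b.0)\{c} | (no moves)
Coarsest stable partition (strong bisimilarity classes):
  B0 = {m0, n0}
  B1 = {m1, n1}
m0 ∈ B0, n0 ∈ B0 → same block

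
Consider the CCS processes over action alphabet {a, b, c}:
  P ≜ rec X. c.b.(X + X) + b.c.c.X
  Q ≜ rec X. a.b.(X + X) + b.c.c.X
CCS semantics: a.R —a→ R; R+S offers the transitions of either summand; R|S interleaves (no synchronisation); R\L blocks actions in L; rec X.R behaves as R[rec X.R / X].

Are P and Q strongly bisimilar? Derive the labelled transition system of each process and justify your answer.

LTS(P): 5 reachable states
  p0 = rec X. c.b.(X + X) + b.c.c.X has moves -b-> p1, -c-> p2
  p1 = c.c.(rec X. c.b.(X + X) + b.c.c.X) has moves -c-> p3
  p2 = b.((rec X. c.b.(X + X) + b.c.c.X) + (rec X. c.b.(X + X) + b.c.c.X)) has moves -b-> p4
  p3 = c.(rec X. c.b.(X + X) + b.c.c.X) has moves -c-> p0
  p4 = (rec X. c.b.(X + X) + b.c.c.X) + (rec X. c.b.(X + X) + b.c.c.X) has moves -b-> p1, -c-> p2
LTS(Q): 5 reachable states
  q0 = rec X. a.b.(X + X) + b.c.c.X has moves -a-> q1, -b-> q2
  q1 = b.((rec X. a.b.(X + X) + b.c.c.X) + (rec X. a.b.(X + X) + b.c.c.X)) has moves -b-> q3
  q2 = c.c.(rec X. a.b.(X + X) + b.c.c.X) has moves -c-> q4
  q3 = (rec X. a.b.(X + X) + b.c.c.X) + (rec X. a.b.(X + X) + b.c.c.X) has moves -a-> q1, -b-> q2
  q4 = c.(rec X. a.b.(X + X) + b.c.c.X) has moves -c-> q0
Coarsest stable partition (strong bisimilarity classes):
  B0 = {p0, p4}
  B1 = {p2}
  B2 = {p1}
  B3 = {p3}
  B4 = {q0, q3}
  B5 = {q2}
  B6 = {q4}
  B7 = {q1}
p0 ∈ B0, q0 ∈ B4 → different blocks

P ≁ Q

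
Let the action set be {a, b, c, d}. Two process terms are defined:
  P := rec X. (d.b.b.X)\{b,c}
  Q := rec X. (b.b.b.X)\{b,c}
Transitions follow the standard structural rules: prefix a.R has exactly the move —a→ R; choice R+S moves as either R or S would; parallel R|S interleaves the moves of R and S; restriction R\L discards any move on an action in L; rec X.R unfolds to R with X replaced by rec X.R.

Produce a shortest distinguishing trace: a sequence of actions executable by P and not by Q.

Reachable graph of P (2 states):
  u0 = rec X. (d.b.b.X)\{b,c} :: --d--▸ u1
  u1 = (b.b.(rec X. (d.b.b.X)\{b,c}))\{b,c} :: (no moves)
Reachable graph of Q (1 states):
  v0 = rec X. (b.b.b.X)\{b,c} :: (no moves)
Trace ⟨d⟩ through P, begin at {u0}:
  step 1 (d): {u1}
  — P admits the full trace.
Trace ⟨d⟩ through Q, begin at {v0}:
  step 1 (d): no successor for Q

d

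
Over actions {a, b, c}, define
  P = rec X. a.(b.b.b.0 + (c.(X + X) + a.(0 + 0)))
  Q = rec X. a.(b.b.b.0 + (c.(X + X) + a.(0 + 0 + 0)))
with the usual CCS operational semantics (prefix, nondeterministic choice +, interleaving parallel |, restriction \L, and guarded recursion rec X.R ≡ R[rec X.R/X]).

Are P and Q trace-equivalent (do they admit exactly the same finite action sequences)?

trace-equivalent

P's transition system — 7 states:
  s0 = rec X. a.(b.b.b.0 + (c.(X + X) + a.(0 + 0))) :: =a=> s1
  s1 = b.b.b.0 + (c.((rec X. a.(b.b.b.0 + (c.(X + X) + a.(0 + 0)))) + (rec X. a.(b.b.b.0 + (c.(X + X) + a.(0 + 0))))) + a.(0 + 0)) :: =a=> s2, =b=> s3, =c=> s4
  s2 = 0 + 0 :: stopped
  s3 = b.b.0 :: =b=> s5
  s4 = (rec X. a.(b.b.b.0 + (c.(X + X) + a.(0 + 0)))) + (rec X. a.(b.b.b.0 + (c.(X + X) + a.(0 + 0)))) :: =a=> s1
  s5 = b.0 :: =b=> s6
  s6 = 0 :: stopped
Q's transition system — 7 states:
  t0 = rec X. a.(b.b.b.0 + (c.(X + X) + a.(0 + 0 + 0))) :: =a=> t1
  t1 = b.b.b.0 + (c.((rec X. a.(b.b.b.0 + (c.(X + X) + a.(0 + 0 + 0)))) + (rec X. a.(b.b.b.0 + (c.(X + X) + a.(0 + 0 + 0))))) + a.(0 + 0 + 0)) :: =a=> t2, =b=> t3, =c=> t4
  t2 = 0 + 0 + 0 :: stopped
  t3 = b.b.0 :: =b=> t5
  t4 = (rec X. a.(b.b.b.0 + (c.(X + X) + a.(0 + 0 + 0)))) + (rec X. a.(b.b.b.0 + (c.(X + X) + a.(0 + 0 + 0)))) :: =a=> t1
  t5 = b.0 :: =b=> t6
  t6 = 0 :: stopped
Partition-refinement fixed point:
  B0 = {s0, s4, t0, t4}
  B1 = {s1, t1}
  B2 = {s3, t3}
  B3 = {s5, t5}
  B4 = {s2, s6, t2, t6}
s0 ∈ B0, t0 ∈ B0 → same block
Bisimilar ⇒ trace-equivalent.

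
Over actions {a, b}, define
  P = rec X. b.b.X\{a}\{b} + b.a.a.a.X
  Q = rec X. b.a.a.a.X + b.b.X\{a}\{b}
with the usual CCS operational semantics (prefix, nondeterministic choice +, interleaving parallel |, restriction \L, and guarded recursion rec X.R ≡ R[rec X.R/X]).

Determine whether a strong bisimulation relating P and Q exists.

LTS(P): 6 reachable states
  s0 = rec X. b.b.X\{a}\{b} + b.a.a.a.X ⊢ —b→ s1, —b→ s2
  s1 = a.a.a.(rec X. b.b.X\{a}\{b} + b.a.a.a.X) ⊢ —a→ s3
  s2 = b.(rec X. b.b.X\{a}\{b} + b.a.a.a.X)\{a}\{b} ⊢ —b→ s4
  s3 = a.a.(rec X. b.b.X\{a}\{b} + b.a.a.a.X) ⊢ —a→ s5
  s4 = (rec X. b.b.X\{a}\{b} + b.a.a.a.X)\{a}\{b} ⊢ deadlocked
  s5 = a.(rec X. b.b.X\{a}\{b} + b.a.a.a.X) ⊢ —a→ s0
LTS(Q): 6 reachable states
  t0 = rec X. b.a.a.a.X + b.b.X\{a}\{b} ⊢ —b→ t1, —b→ t2
  t1 = a.a.a.(rec X. b.a.a.a.X + b.b.X\{a}\{b}) ⊢ —a→ t3
  t2 = b.(rec X. b.a.a.a.X + b.b.X\{a}\{b})\{a}\{b} ⊢ —b→ t4
  t3 = a.a.(rec X. b.a.a.a.X + b.b.X\{a}\{b}) ⊢ —a→ t5
  t4 = (rec X. b.a.a.a.X + b.b.X\{a}\{b})\{a}\{b} ⊢ deadlocked
  t5 = a.(rec X. b.a.a.a.X + b.b.X\{a}\{b}) ⊢ —a→ t0
Coarsest stable partition (strong bisimilarity classes):
  B0 = {s0, t0}
  B1 = {s2, t2}
  B2 = {s4, t4}
  B3 = {s1, t1}
  B4 = {s3, t3}
  B5 = {s5, t5}
s0 ∈ B0, t0 ∈ B0 → same block

P ~ Q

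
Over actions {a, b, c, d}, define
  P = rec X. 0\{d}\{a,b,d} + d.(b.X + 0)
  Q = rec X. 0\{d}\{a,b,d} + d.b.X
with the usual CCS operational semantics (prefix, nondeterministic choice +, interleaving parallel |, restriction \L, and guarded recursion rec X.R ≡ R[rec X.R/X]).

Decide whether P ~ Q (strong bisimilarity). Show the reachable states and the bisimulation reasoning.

bisimilar

P's transition system — 2 states:
  s0 = rec X. 0\{d}\{a,b,d} + d.(b.X + 0) → -d-> s1
  s1 = b.(rec X. 0\{d}\{a,b,d} + d.(b.X + 0)) + 0 → -b-> s0
Q's transition system — 2 states:
  t0 = rec X. 0\{d}\{a,b,d} + d.b.X → -d-> t1
  t1 = b.(rec X. 0\{d}\{a,b,d} + d.b.X) → -b-> t0
Coarsest stable partition (strong bisimilarity classes):
  B0 = {s0, t0}
  B1 = {s1, t1}
s0 ∈ B0, t0 ∈ B0 → same block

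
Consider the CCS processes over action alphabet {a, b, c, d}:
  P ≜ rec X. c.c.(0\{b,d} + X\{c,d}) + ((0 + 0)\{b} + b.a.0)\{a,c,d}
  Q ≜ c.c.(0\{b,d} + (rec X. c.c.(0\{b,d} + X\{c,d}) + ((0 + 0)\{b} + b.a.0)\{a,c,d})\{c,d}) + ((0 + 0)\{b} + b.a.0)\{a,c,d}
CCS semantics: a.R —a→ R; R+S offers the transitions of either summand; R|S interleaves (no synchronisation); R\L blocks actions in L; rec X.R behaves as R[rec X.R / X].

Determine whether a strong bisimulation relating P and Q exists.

LTS(P): 5 reachable states
  p0 = rec X. c.c.(0\{b,d} + X\{c,d}) + ((0 + 0)\{b} + b.a.0)\{a,c,d} | -b-> p1, -c-> p2
  p1 = (a.0)\{a,c,d} | ∅
  p2 = c.(0\{b,d} + (rec X. c.c.(0\{b,d} + X\{c,d}) + ((0 + 0)\{b} + b.a.0)\{a,c,d})\{c,d}) | -c-> p3
  p3 = 0\{b,d} + (rec X. c.c.(0\{b,d} + X\{c,d}) + ((0 + 0)\{b} + b.a.0)\{a,c,d})\{c,d} | -b-> p4
  p4 = (a.0)\{a,c,d}\{c,d} | ∅
LTS(Q): 5 reachable states
  q0 = c.c.(0\{b,d} + (rec X. c.c.(0\{b,d} + X\{c,d}) + ((0 + 0)\{b} + b.a.0)\{a,c,d})\{c,d}) + ((0 + 0)\{b} + b.a.0)\{a,c,d} | -b-> q1, -c-> q2
  q1 = (a.0)\{a,c,d} | ∅
  q2 = c.(0\{b,d} + (rec X. c.c.(0\{b,d} + X\{c,d}) + ((0 + 0)\{b} + b.a.0)\{a,c,d})\{c,d}) | -c-> q3
  q3 = 0\{b,d} + (rec X. c.c.(0\{b,d} + X\{c,d}) + ((0 + 0)\{b} + b.a.0)\{a,c,d})\{c,d} | -b-> q4
  q4 = (a.0)\{a,c,d}\{c,d} | ∅
Bisimilarity quotient blocks:
  B0 = {p0, q0}
  B1 = {p2, q2}
  B2 = {p3, q3}
  B3 = {p1, p4, q1, q4}
p0 ∈ B0, q0 ∈ B0 → same block

YES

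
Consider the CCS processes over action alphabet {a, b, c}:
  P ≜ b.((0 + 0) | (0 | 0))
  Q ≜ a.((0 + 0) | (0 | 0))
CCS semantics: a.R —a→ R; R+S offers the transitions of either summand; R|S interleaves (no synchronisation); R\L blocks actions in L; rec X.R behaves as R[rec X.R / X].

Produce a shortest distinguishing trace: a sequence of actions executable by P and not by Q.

b

Reachable graph of P (2 states):
  s0 = b.((0 + 0) | (0 | 0)) → —b→ s1
  s1 = (0 + 0) | (0 | 0) → ·
Reachable graph of Q (2 states):
  t0 = a.((0 + 0) | (0 | 0)) → —a→ t1
  t1 = (0 + 0) | (0 | 0) → ·
Executing b from P (initial set {s0}):
  [1] b ⇒ {s1}
  P completes σ.
Executing b from Q (initial set {t0}):
  [1] b ⇒ ∅  — Q cannot continue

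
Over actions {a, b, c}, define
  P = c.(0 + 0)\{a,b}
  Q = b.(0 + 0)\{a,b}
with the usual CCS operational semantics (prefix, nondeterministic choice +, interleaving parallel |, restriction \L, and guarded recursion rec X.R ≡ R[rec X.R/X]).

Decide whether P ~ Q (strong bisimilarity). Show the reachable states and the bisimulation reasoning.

P's transition system — 2 states:
  m0 = c.(0 + 0)\{a,b} ⊢ --c--▸ m1
  m1 = (0 + 0)\{a,b} ⊢ ·
Q's transition system — 2 states:
  n0 = b.(0 + 0)\{a,b} ⊢ --b--▸ n1
  n1 = (0 + 0)\{a,b} ⊢ ·
Coarsest stable partition (strong bisimilarity classes):
  B0 = {m0}
  B1 = {m1, n1}
  B2 = {n0}
m0 ∈ B0, n0 ∈ B2 → different blocks

P ≁ Q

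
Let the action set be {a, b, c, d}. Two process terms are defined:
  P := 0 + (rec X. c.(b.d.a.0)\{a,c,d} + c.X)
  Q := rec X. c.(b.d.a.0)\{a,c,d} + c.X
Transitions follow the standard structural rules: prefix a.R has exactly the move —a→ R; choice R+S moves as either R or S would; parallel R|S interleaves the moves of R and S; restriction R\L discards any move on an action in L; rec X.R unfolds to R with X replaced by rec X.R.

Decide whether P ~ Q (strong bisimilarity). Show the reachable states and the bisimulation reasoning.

LTS(P): 4 reachable states
  s0 = 0 + (rec X. c.(b.d.a.0)\{a,c,d} + c.X) has moves -c-> s1, -c-> s2
  s1 = (b.d.a.0)\{a,c,d} has moves -b-> s3
  s2 = rec X. c.(b.d.a.0)\{a,c,d} + c.X has moves -c-> s1, -c-> s2
  s3 = (d.a.0)\{a,c,d} has moves ·
LTS(Q): 3 reachable states
  t0 = rec X. c.(b.d.a.0)\{a,c,d} + c.X has moves -c-> t0, -c-> t1
  t1 = (b.d.a.0)\{a,c,d} has moves -b-> t2
  t2 = (d.a.0)\{a,c,d} has moves ·
Bisimilarity quotient blocks:
  B0 = {s0, s2, t0}
  B1 = {s1, t1}
  B2 = {s3, t2}
s0 ∈ B0, t0 ∈ B0 → same block

YES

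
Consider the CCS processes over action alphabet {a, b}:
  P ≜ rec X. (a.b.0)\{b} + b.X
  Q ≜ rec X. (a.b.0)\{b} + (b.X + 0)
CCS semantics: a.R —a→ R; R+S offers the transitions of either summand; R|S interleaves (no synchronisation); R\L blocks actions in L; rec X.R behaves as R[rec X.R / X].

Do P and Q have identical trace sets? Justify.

YES

P's transition system — 2 states:
  u0 = rec X. (a.b.0)\{b} + b.X → —a→ u1, —b→ u0
  u1 = (b.0)\{b} → deadlocked
Q's transition system — 2 states:
  v0 = rec X. (a.b.0)\{b} + (b.X + 0) → —a→ v1, —b→ v0
  v1 = (b.0)\{b} → deadlocked
Coarsest stable partition (strong bisimilarity classes):
  B0 = {u0, v0}
  B1 = {u1, v1}
u0 ∈ B0, v0 ∈ B0 → same block
Bisimilar ⇒ trace-equivalent.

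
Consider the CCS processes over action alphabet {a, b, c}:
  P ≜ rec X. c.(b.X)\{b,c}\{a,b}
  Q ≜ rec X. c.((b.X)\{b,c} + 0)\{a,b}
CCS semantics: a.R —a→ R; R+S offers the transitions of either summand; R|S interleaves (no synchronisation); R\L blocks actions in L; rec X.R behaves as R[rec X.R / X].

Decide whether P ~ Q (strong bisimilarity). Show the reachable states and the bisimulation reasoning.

P's transition system — 2 states:
  p0 = rec X. c.(b.X)\{b,c}\{a,b} ⊢ —c→ p1
  p1 = (b.(rec X. c.(b.X)\{b,c}\{a,b}))\{b,c}\{a,b} ⊢ stopped
Q's transition system — 2 states:
  q0 = rec X. c.((b.X)\{b,c} + 0)\{a,b} ⊢ —c→ q1
  q1 = ((b.(rec X. c.((b.X)\{b,c} + 0)\{a,b}))\{b,c} + 0)\{a,b} ⊢ stopped
Bisimilarity quotient blocks:
  B0 = {p0, q0}
  B1 = {p1, q1}
p0 ∈ B0, q0 ∈ B0 → same block

YES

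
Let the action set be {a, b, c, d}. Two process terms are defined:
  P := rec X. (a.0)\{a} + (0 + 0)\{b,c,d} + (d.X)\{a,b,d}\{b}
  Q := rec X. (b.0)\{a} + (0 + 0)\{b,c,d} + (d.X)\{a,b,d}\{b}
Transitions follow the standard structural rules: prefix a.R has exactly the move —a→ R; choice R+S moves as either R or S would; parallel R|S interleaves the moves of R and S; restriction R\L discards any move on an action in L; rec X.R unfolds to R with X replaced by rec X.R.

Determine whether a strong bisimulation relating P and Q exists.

LTS(P): 1 reachable states
  u0 = rec X. (a.0)\{a} + (0 + 0)\{b,c,d} + (d.X)\{a,b,d}\{b} → stopped
LTS(Q): 2 reachable states
  v0 = rec X. (b.0)\{a} + (0 + 0)\{b,c,d} + (d.X)\{a,b,d}\{b} → -b-> v1
  v1 = 0\{a} → stopped
Partition-refinement fixed point:
  B0 = {u0, v1}
  B1 = {v0}
u0 ∈ B0, v0 ∈ B1 → different blocks

NO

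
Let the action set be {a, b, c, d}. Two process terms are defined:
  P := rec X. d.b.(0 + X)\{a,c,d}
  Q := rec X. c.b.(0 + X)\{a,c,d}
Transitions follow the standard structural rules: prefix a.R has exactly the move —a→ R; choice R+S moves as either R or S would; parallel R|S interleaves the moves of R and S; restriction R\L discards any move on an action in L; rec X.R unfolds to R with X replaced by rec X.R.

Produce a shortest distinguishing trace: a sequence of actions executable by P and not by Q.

d

LTS(P): 3 reachable states
  u0 = rec X. d.b.(0 + X)\{a,c,d} has moves -d-> u1
  u1 = b.(0 + (rec X. d.b.(0 + X)\{a,c,d}))\{a,c,d} has moves -b-> u2
  u2 = (0 + (rec X. d.b.(0 + X)\{a,c,d}))\{a,c,d} has moves (no moves)
LTS(Q): 3 reachable states
  v0 = rec X. c.b.(0 + X)\{a,c,d} has moves -c-> v1
  v1 = b.(0 + (rec X. c.b.(0 + X)\{a,c,d}))\{a,c,d} has moves -b-> v2
  v2 = (0 + (rec X. c.b.(0 + X)\{a,c,d}))\{a,c,d} has moves (no moves)
Executing d from P (initial set {u0}):
  [1] d ⇒ {u1}
  ✓ P
Executing d from Q (initial set {v0}):
  [1] d ⇒ no successor for Q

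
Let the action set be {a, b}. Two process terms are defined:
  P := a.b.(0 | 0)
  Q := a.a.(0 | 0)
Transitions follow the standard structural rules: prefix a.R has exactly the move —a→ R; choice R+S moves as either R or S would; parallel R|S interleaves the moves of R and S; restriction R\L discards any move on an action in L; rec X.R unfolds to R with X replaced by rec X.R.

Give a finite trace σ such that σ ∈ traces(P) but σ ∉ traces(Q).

ab

Reachable graph of P (3 states):
  m0 = a.b.(0 | 0) | =a=> m1
  m1 = b.(0 | 0) | =b=> m2
  m2 = 0 | 0 | ·
Reachable graph of Q (3 states):
  n0 = a.a.(0 | 0) | =a=> n1
  n1 = a.(0 | 0) | =a=> n2
  n2 = 0 | 0 | ·
Executing ab from P (initial set {m0}):
  after a @ step 1: {m1}
  after b @ step 2: {m2}
  P completes σ.
Executing ab from Q (initial set {n0}):
  after a @ step 1: {n1}
  after b @ step 2: ∅ (Q stuck)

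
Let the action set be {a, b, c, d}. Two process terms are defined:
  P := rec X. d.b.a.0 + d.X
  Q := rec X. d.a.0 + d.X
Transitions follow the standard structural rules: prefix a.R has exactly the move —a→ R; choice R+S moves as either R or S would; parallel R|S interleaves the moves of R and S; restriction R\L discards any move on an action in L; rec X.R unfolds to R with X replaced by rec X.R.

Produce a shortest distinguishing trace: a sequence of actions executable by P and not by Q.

db

Reachable graph of P (4 states):
  s0 = rec X. d.b.a.0 + d.X has moves —d→ s0, —d→ s1
  s1 = b.a.0 has moves —b→ s2
  s2 = a.0 has moves —a→ s3
  s3 = 0 has moves ∅
Reachable graph of Q (3 states):
  t0 = rec X. d.a.0 + d.X has moves —d→ t0, —d→ t1
  t1 = a.0 has moves —a→ t2
  t2 = 0 has moves ∅
Run σ = ⟨db⟩ on P: start {s0}
  [1] d ⇒ {s0, s1}
  [2] b ⇒ {s2}
  ✓ P
Run σ = ⟨db⟩ on Q: start {t0}
  [1] d ⇒ {t0, t1}
  [2] b ⇒ ∅  — Q cannot continue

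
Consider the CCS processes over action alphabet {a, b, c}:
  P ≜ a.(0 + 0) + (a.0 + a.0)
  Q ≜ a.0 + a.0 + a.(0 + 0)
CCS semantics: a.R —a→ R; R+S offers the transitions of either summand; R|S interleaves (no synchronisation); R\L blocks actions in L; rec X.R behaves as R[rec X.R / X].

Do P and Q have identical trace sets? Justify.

P's transition system — 3 states:
  m0 = a.(0 + 0) + (a.0 + a.0) | ··a··> m1, ··a··> m2
  m1 = 0 | deadlocked
  m2 = 0 + 0 | deadlocked
Q's transition system — 3 states:
  n0 = a.0 + a.0 + a.(0 + 0) | ··a··> n1, ··a··> n2
  n1 = 0 | deadlocked
  n2 = 0 + 0 | deadlocked
Coarsest stable partition (strong bisimilarity classes):
  B0 = {m0, n0}
  B1 = {m1, m2, n1, n2}
m0 ∈ B0, n0 ∈ B0 → same block
Bisimilar ⇒ trace-equivalent.

YES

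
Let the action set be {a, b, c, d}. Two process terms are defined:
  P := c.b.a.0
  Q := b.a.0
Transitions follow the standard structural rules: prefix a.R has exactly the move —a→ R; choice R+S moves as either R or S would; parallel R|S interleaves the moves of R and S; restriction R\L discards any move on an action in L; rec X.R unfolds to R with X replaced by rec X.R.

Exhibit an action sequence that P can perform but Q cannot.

c

LTS(P): 4 reachable states
  m0 = c.b.a.0 ⊢ =c=> m1
  m1 = b.a.0 ⊢ =b=> m2
  m2 = a.0 ⊢ =a=> m3
  m3 = 0 ⊢ deadlocked
LTS(Q): 3 reachable states
  n0 = b.a.0 ⊢ =b=> n1
  n1 = a.0 ⊢ =a=> n2
  n2 = 0 ⊢ deadlocked
Trace ⟨c⟩ through P, begin at {m0}:
  [1] c ⇒ {m1}
  — P admits the full trace.
Trace ⟨c⟩ through Q, begin at {n0}:
  [1] c ⇒ ∅ (Q stuck)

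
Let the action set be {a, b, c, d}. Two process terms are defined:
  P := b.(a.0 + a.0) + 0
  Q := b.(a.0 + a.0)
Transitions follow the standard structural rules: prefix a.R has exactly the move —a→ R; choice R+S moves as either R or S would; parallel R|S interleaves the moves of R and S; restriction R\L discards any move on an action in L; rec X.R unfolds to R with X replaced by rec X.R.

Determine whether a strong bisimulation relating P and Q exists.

Reachable graph of P (3 states):
  m0 = b.(a.0 + a.0) + 0 → ··b··> m1
  m1 = a.0 + a.0 → ··a··> m2
  m2 = 0 → stopped
Reachable graph of Q (3 states):
  n0 = b.(a.0 + a.0) → ··b··> n1
  n1 = a.0 + a.0 → ··a··> n2
  n2 = 0 → stopped
Coarsest stable partition (strong bisimilarity classes):
  B0 = {m0, n0}
  B1 = {m1, n1}
  B2 = {m2, n2}
m0 ∈ B0, n0 ∈ B0 → same block

P ~ Q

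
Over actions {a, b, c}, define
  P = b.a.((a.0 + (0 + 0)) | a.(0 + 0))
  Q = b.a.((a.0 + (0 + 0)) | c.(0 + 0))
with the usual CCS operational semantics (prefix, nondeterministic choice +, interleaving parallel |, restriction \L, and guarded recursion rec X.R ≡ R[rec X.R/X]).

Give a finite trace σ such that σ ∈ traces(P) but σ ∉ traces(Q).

P's transition system — 6 states:
  s0 = b.a.((a.0 + (0 + 0)) | a.(0 + 0)) | —b→ s1
  s1 = a.((a.0 + (0 + 0)) | a.(0 + 0)) | —a→ s2
  s2 = (a.0 + (0 + 0)) | a.(0 + 0) | —a→ s3, —a→ s4
  s3 = (a.0 + (0 + 0)) | (0 + 0) | —a→ s5
  s4 = 0 | a.(0 + 0) | —a→ s5
  s5 = 0 | (0 + 0) | ·
Q's transition system — 6 states:
  t0 = b.a.((a.0 + (0 + 0)) | c.(0 + 0)) | —b→ t1
  t1 = a.((a.0 + (0 + 0)) | c.(0 + 0)) | —a→ t2
  t2 = (a.0 + (0 + 0)) | c.(0 + 0) | —a→ t3, —c→ t4
  t3 = 0 | c.(0 + 0) | —c→ t5
  t4 = (a.0 + (0 + 0)) | (0 + 0) | —a→ t5
  t5 = 0 | (0 + 0) | ·
Executing baaa from P (initial set {s0}):
  [1] b ⇒ {s1}
  [2] a ⇒ {s2}
  [3] a ⇒ {s3, s4}
  [4] a ⇒ {s5}
  ✓ P
Executing baaa from Q (initial set {t0}):
  [1] b ⇒ {t1}
  [2] a ⇒ {t2}
  [3] a ⇒ {t3}
  [4] a ⇒ no successor for Q

baaa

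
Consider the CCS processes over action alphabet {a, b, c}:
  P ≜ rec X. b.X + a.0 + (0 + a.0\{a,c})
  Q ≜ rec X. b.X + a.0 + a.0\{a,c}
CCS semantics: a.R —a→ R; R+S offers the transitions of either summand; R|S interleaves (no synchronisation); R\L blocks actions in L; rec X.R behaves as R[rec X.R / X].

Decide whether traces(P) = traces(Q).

Reachable graph of P (3 states):
  u0 = rec X. b.X + a.0 + (0 + a.0\{a,c}) | ··a··> u1, ··a··> u2, ··b··> u0
  u1 = 0 | deadlocked
  u2 = 0\{a,c} | deadlocked
Reachable graph of Q (3 states):
  v0 = rec X. b.X + a.0 + a.0\{a,c} | ··a··> v1, ··a··> v2, ··b··> v0
  v1 = 0 | deadlocked
  v2 = 0\{a,c} | deadlocked
Bisimilarity quotient blocks:
  B0 = {u0, v0}
  B1 = {u1, u2, v1, v2}
u0 ∈ B0, v0 ∈ B0 → same block
Bisimilar ⇒ trace-equivalent.

trace-equivalent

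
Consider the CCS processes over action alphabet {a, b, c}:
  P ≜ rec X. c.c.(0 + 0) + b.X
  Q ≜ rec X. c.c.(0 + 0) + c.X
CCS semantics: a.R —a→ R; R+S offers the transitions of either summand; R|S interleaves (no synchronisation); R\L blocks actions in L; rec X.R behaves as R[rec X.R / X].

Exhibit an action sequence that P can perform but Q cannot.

P's transition system — 3 states:
  m0 = rec X. c.c.(0 + 0) + b.X :: =b=> m0, =c=> m1
  m1 = c.(0 + 0) :: =c=> m2
  m2 = 0 + 0 :: ∅
Q's transition system — 3 states:
  n0 = rec X. c.c.(0 + 0) + c.X :: =c=> n0, =c=> n1
  n1 = c.(0 + 0) :: =c=> n2
  n2 = 0 + 0 :: ∅
Trace ⟨b⟩ through P, begin at {m0}:
  after b @ step 1: {m0}
  — P admits the full trace.
Trace ⟨b⟩ through Q, begin at {n0}:
  after b @ step 1: ∅  — Q cannot continue

b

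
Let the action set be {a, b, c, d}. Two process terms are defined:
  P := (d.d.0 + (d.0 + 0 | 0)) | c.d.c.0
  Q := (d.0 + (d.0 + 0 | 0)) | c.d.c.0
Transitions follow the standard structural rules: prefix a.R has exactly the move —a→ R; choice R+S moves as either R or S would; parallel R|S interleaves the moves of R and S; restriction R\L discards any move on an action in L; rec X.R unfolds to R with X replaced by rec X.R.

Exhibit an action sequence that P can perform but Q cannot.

dd

LTS(P): 12 reachable states
  p0 = (d.d.0 + (d.0 + 0 | 0)) | c.d.c.0 has moves -c-> p1, -d-> p2, -d-> p3
  p1 = (d.d.0 + (d.0 + 0 | 0)) | d.c.0 has moves -d-> p4, -d-> p5, -d-> p6
  p2 = 0 | c.d.c.0 has moves -c-> p5
  p3 = d.0 | c.d.c.0 has moves -c-> p6, -d-> p2
  p4 = (d.d.0 + (d.0 + 0 | 0)) | c.0 has moves -c-> p7, -d-> p8, -d-> p9
  p5 = 0 | d.c.0 has moves -d-> p8
  p6 = d.0 | d.c.0 has moves -d-> p5, -d-> p9
  p7 = (d.d.0 + (d.0 + 0 | 0)) | 0 has moves -d-> p10, -d-> p11
  p8 = 0 | c.0 has moves -c-> p10
  p9 = d.0 | c.0 has moves -c-> p11, -d-> p8
  p10 = 0 | 0 has moves ·
  p11 = d.0 | 0 has moves -d-> p10
LTS(Q): 8 reachable states
  q0 = (d.0 + (d.0 + 0 | 0)) | c.d.c.0 has moves -c-> q1, -d-> q2
  q1 = (d.0 + (d.0 + 0 | 0)) | d.c.0 has moves -d-> q3, -d-> q4
  q2 = 0 | c.d.c.0 has moves -c-> q4
  q3 = (d.0 + (d.0 + 0 | 0)) | c.0 has moves -c-> q5, -d-> q6
  q4 = 0 | d.c.0 has moves -d-> q6
  q5 = (d.0 + (d.0 + 0 | 0)) | 0 has moves -d-> q7
  q6 = 0 | c.0 has moves -c-> q7
  q7 = 0 | 0 has moves ·
Trace ⟨dd⟩ through P, begin at {p0}:
  [1] d ⇒ {p2, p3}
  [2] d ⇒ {p2}
  P completes σ.
Trace ⟨dd⟩ through Q, begin at {q0}:
  [1] d ⇒ {q2}
  [2] d ⇒ ∅ (Q stuck)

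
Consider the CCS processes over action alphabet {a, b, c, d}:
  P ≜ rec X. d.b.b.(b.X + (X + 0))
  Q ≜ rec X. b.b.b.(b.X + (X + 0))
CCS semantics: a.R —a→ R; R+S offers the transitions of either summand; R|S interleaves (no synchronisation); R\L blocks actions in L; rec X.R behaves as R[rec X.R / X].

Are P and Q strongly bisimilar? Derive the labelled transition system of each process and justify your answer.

NO

Reachable graph of P (4 states):
  u0 = rec X. d.b.b.(b.X + (X + 0)) has moves --d--▸ u1
  u1 = b.b.(b.(rec X. d.b.b.(b.X + (X + 0))) + ((rec X. d.b.b.(b.X + (X + 0))) + 0)) has moves --b--▸ u2
  u2 = b.(b.(rec X. d.b.b.(b.X + (X + 0))) + ((rec X. d.b.b.(b.X + (X + 0))) + 0)) has moves --b--▸ u3
  u3 = b.(rec X. d.b.b.(b.X + (X + 0))) + ((rec X. d.b.b.(b.X + (X + 0))) + 0) has moves --b--▸ u0, --d--▸ u1
Reachable graph of Q (4 states):
  v0 = rec X. b.b.b.(b.X + (X + 0)) has moves --b--▸ v1
  v1 = b.b.(b.(rec X. b.b.b.(b.X + (X + 0))) + ((rec X. b.b.b.(b.X + (X + 0))) + 0)) has moves --b--▸ v2
  v2 = b.(b.(rec X. b.b.b.(b.X + (X + 0))) + ((rec X. b.b.b.(b.X + (X + 0))) + 0)) has moves --b--▸ v3
  v3 = b.(rec X. b.b.b.(b.X + (X + 0))) + ((rec X. b.b.b.(b.X + (X + 0))) + 0) has moves --b--▸ v0, --b--▸ v1
Bisimilarity quotient blocks:
  B0 = {u0}
  B1 = {u1}
  B2 = {u2}
  B3 = {u3}
  B4 = {v0, v1, v2, v3}
u0 ∈ B0, v0 ∈ B4 → different blocks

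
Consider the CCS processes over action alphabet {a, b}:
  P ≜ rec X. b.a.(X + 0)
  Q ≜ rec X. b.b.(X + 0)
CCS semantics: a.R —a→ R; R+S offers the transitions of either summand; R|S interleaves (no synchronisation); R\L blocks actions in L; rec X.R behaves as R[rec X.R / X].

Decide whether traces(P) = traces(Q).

NO — witness ⟨ba⟩

LTS(P): 3 reachable states
  s0 = rec X. b.a.(X + 0) ⊢ —b→ s1
  s1 = a.((rec X. b.a.(X + 0)) + 0) ⊢ —a→ s2
  s2 = (rec X. b.a.(X + 0)) + 0 ⊢ —b→ s1
LTS(Q): 3 reachable states
  t0 = rec X. b.b.(X + 0) ⊢ —b→ t1
  t1 = b.((rec X. b.b.(X + 0)) + 0) ⊢ —b→ t2
  t2 = (rec X. b.b.(X + 0)) + 0 ⊢ —b→ t1
Run σ = ⟨ba⟩ on P: start {s0}
  step 1 (b): {s1}
  step 2 (a): {s2}
  — P admits the full trace.
Run σ = ⟨ba⟩ on Q: start {t0}
  step 1 (b): {t1}
  step 2 (a): ∅  — Q cannot continue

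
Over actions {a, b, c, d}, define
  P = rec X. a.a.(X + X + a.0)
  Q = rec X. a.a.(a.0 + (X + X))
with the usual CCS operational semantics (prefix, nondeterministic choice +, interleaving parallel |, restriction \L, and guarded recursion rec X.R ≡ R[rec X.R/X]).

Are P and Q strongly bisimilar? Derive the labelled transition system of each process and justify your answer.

P ~ Q

P's transition system — 4 states:
  p0 = rec X. a.a.(X + X + a.0) ⊢ —a→ p1
  p1 = a.((rec X. a.a.(X + X + a.0)) + (rec X. a.a.(X + X + a.0)) + a.0) ⊢ —a→ p2
  p2 = (rec X. a.a.(X + X + a.0)) + (rec X. a.a.(X + X + a.0)) + a.0 ⊢ —a→ p1, —a→ p3
  p3 = 0 ⊢ stopped
Q's transition system — 4 states:
  q0 = rec X. a.a.(a.0 + (X + X)) ⊢ —a→ q1
  q1 = a.(a.0 + ((rec X. a.a.(a.0 + (X + X))) + (rec X. a.a.(a.0 + (X + X))))) ⊢ —a→ q2
  q2 = a.0 + ((rec X. a.a.(a.0 + (X + X))) + (rec X. a.a.(a.0 + (X + X)))) ⊢ —a→ q1, —a→ q3
  q3 = 0 ⊢ stopped
Bisimilarity quotient blocks:
  B0 = {p0, q0}
  B1 = {p1, q1}
  B2 = {p2, q2}
  B3 = {p3, q3}
p0 ∈ B0, q0 ∈ B0 → same block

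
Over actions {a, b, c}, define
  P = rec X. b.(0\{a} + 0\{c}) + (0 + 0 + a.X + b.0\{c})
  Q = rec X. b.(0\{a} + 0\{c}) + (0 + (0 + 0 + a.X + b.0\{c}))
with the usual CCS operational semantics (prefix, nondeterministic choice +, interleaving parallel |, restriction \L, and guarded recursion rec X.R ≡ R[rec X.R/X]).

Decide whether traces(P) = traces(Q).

YES

LTS(P): 3 reachable states
  p0 = rec X. b.(0\{a} + 0\{c}) + (0 + 0 + a.X + b.0\{c}) → ··a··> p0, ··b··> p1, ··b··> p2
  p1 = 0\{a} + 0\{c} → (no moves)
  p2 = 0\{c} → (no moves)
LTS(Q): 3 reachable states
  q0 = rec X. b.(0\{a} + 0\{c}) + (0 + (0 + 0 + a.X + b.0\{c})) → ··a··> q0, ··b··> q1, ··b··> q2
  q1 = 0\{a} + 0\{c} → (no moves)
  q2 = 0\{c} → (no moves)
Partition-refinement fixed point:
  B0 = {p0, q0}
  B1 = {p1, p2, q1, q2}
p0 ∈ B0, q0 ∈ B0 → same block
Bisimilar ⇒ trace-equivalent.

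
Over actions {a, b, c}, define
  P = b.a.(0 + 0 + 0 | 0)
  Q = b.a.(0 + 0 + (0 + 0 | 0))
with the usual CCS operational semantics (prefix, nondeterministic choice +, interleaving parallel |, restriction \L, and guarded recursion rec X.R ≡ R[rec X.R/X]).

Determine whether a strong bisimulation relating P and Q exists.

P's transition system — 3 states:
  p0 = b.a.(0 + 0 + 0 | 0) has moves ··b··> p1
  p1 = a.(0 + 0 + 0 | 0) has moves ··a··> p2
  p2 = 0 + 0 + 0 | 0 has moves ·
Q's transition system — 3 states:
  q0 = b.a.(0 + 0 + (0 + 0 | 0)) has moves ··b··> q1
  q1 = a.(0 + 0 + (0 + 0 | 0)) has moves ··a··> q2
  q2 = 0 + 0 + (0 + 0 | 0) has moves ·
Partition-refinement fixed point:
  B0 = {p0, q0}
  B1 = {p1, q1}
  B2 = {p2, q2}
p0 ∈ B0, q0 ∈ B0 → same block

YES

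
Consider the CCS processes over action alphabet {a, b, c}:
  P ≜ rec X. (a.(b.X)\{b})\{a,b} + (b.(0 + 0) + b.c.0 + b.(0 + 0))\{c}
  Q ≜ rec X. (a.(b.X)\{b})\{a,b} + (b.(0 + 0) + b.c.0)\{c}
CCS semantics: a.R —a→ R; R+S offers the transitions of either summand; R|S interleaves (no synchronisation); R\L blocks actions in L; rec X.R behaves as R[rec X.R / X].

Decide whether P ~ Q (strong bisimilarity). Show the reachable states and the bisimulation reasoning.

bisimilar

Reachable graph of P (3 states):
  s0 = rec X. (a.(b.X)\{b})\{a,b} + (b.(0 + 0) + b.c.0 + b.(0 + 0))\{c} | -b-> s1, -b-> s2
  s1 = (0 + 0)\{c} | (no moves)
  s2 = (c.0)\{c} | (no moves)
Reachable graph of Q (3 states):
  t0 = rec X. (a.(b.X)\{b})\{a,b} + (b.(0 + 0) + b.c.0)\{c} | -b-> t1, -b-> t2
  t1 = (0 + 0)\{c} | (no moves)
  t2 = (c.0)\{c} | (no moves)
Partition-refinement fixed point:
  B0 = {s0, t0}
  B1 = {s1, s2, t1, t2}
s0 ∈ B0, t0 ∈ B0 → same block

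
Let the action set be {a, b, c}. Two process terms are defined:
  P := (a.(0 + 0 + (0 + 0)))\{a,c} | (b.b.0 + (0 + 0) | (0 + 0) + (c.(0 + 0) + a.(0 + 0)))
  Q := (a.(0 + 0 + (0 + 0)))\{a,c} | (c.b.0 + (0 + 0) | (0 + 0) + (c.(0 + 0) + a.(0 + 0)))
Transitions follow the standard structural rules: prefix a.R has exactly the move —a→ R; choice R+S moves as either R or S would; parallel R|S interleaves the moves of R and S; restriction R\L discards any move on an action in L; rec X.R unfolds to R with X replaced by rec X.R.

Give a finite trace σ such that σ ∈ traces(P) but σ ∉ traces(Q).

b

Reachable graph of P (4 states):
  s0 = (a.(0 + 0 + (0 + 0)))\{a,c} | (b.b.0 + (0 + 0) | (0 + 0) + (c.(0 + 0) + a.(0 + 0))) → —a→ s1, —b→ s2, —c→ s1
  s1 = (a.(0 + 0 + (0 + 0)))\{a,c} | (0 + 0) → ∅
  s2 = (a.(0 + 0 + (0 + 0)))\{a,c} | b.0 → —b→ s3
  s3 = (a.(0 + 0 + (0 + 0)))\{a,c} | 0 → ∅
Reachable graph of Q (4 states):
  t0 = (a.(0 + 0 + (0 + 0)))\{a,c} | (c.b.0 + (0 + 0) | (0 + 0) + (c.(0 + 0) + a.(0 + 0))) → —a→ t1, —c→ t1, —c→ t2
  t1 = (a.(0 + 0 + (0 + 0)))\{a,c} | (0 + 0) → ∅
  t2 = (a.(0 + 0 + (0 + 0)))\{a,c} | b.0 → —b→ t3
  t3 = (a.(0 + 0 + (0 + 0)))\{a,c} | 0 → ∅
Executing b from P (initial set {s0}):
  [1] b ⇒ {s2}
  P completes σ.
Executing b from Q (initial set {t0}):
  [1] b ⇒ ∅  — Q cannot continue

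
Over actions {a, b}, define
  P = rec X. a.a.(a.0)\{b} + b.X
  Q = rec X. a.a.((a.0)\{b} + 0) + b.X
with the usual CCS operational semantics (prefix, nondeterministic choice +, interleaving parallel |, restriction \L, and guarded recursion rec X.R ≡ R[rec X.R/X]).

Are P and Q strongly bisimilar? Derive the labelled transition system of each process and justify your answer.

P ~ Q

LTS(P): 4 reachable states
  m0 = rec X. a.a.(a.0)\{b} + b.X | --a--▸ m1, --b--▸ m0
  m1 = a.(a.0)\{b} | --a--▸ m2
  m2 = (a.0)\{b} | --a--▸ m3
  m3 = 0\{b} | (no moves)
LTS(Q): 4 reachable states
  n0 = rec X. a.a.((a.0)\{b} + 0) + b.X | --a--▸ n1, --b--▸ n0
  n1 = a.((a.0)\{b} + 0) | --a--▸ n2
  n2 = (a.0)\{b} + 0 | --a--▸ n3
  n3 = 0\{b} | (no moves)
Coarsest stable partition (strong bisimilarity classes):
  B0 = {m0, n0}
  B1 = {m1, n1}
  B2 = {m2, n2}
  B3 = {m3, n3}
m0 ∈ B0, n0 ∈ B0 → same block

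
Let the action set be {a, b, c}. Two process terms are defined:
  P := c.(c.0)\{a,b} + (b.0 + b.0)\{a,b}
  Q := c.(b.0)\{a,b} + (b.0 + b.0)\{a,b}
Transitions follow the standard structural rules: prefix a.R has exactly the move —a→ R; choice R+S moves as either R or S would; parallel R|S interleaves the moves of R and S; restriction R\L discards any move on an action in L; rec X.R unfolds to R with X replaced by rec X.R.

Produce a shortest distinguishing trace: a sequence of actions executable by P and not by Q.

Reachable graph of P (3 states):
  p0 = c.(c.0)\{a,b} + (b.0 + b.0)\{a,b} :: -c-> p1
  p1 = (c.0)\{a,b} :: -c-> p2
  p2 = 0\{a,b} :: stopped
Reachable graph of Q (2 states):
  q0 = c.(b.0)\{a,b} + (b.0 + b.0)\{a,b} :: -c-> q1
  q1 = (b.0)\{a,b} :: stopped
Executing cc from P (initial set {p0}):
  [1] c ⇒ {p1}
  [2] c ⇒ {p2}
  P completes σ.
Executing cc from Q (initial set {q0}):
  [1] c ⇒ {q1}
  [2] c ⇒ ∅ (Q stuck)

cc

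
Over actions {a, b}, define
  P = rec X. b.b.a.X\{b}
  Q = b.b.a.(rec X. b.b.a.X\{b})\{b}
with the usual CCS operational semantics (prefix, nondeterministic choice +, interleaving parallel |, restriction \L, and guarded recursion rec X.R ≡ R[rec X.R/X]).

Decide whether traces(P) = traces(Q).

traces(P) = traces(Q)

P's transition system — 4 states:
  p0 = rec X. b.b.a.X\{b} ⊢ --b--▸ p1
  p1 = b.a.(rec X. b.b.a.X\{b})\{b} ⊢ --b--▸ p2
  p2 = a.(rec X. b.b.a.X\{b})\{b} ⊢ --a--▸ p3
  p3 = (rec X. b.b.a.X\{b})\{b} ⊢ ∅
Q's transition system — 4 states:
  q0 = b.b.a.(rec X. b.b.a.X\{b})\{b} ⊢ --b--▸ q1
  q1 = b.a.(rec X. b.b.a.X\{b})\{b} ⊢ --b--▸ q2
  q2 = a.(rec X. b.b.a.X\{b})\{b} ⊢ --a--▸ q3
  q3 = (rec X. b.b.a.X\{b})\{b} ⊢ ∅
Bisimilarity quotient blocks:
  B0 = {p0, q0}
  B1 = {p1, q1}
  B2 = {p2, q2}
  B3 = {p3, q3}
p0 ∈ B0, q0 ∈ B0 → same block
Bisimilar ⇒ trace-equivalent.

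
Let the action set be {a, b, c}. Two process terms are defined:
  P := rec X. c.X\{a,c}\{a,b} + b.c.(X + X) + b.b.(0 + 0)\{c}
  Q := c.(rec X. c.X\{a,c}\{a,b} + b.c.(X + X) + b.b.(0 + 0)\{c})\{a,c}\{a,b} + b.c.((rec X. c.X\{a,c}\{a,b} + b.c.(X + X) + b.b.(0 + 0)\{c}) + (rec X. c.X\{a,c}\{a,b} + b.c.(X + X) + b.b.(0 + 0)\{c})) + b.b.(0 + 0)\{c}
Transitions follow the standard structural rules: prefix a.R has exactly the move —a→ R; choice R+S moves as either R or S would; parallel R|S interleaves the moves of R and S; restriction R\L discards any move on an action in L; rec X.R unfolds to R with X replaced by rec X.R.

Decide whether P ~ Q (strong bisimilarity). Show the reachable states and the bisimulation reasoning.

LTS(P): 6 reachable states
  s0 = rec X. c.X\{a,c}\{a,b} + b.c.(X + X) + b.b.(0 + 0)\{c} → ··b··> s1, ··b··> s2, ··c··> s3
  s1 = b.(0 + 0)\{c} → ··b··> s4
  s2 = c.((rec X. c.X\{a,c}\{a,b} + b.c.(X + X) + b.b.(0 + 0)\{c}) + (rec X. c.X\{a,c}\{a,b} + b.c.(X + X) + b.b.(0 + 0)\{c})) → ··c··> s5
  s3 = (rec X. c.X\{a,c}\{a,b} + b.c.(X + X) + b.b.(0 + 0)\{c})\{a,c}\{a,b} → stopped
  s4 = (0 + 0)\{c} → stopped
  s5 = (rec X. c.X\{a,c}\{a,b} + b.c.(X + X) + b.b.(0 + 0)\{c}) + (rec X. c.X\{a,c}\{a,b} + b.c.(X + X) + b.b.(0 + 0)\{c}) → ··b··> s1, ··b··> s2, ··c··> s3
LTS(Q): 6 reachable states
  t0 = c.(rec X. c.X\{a,c}\{a,b} + b.c.(X + X) + b.b.(0 + 0)\{c})\{a,c}\{a,b} + b.c.((rec X. c.X\{a,c}\{a,b} + b.c.(X + X) + b.b.(0 + 0)\{c}) + (rec X. c.X\{a,c}\{a,b} + b.c.(X + X) + b.b.(0 + 0)\{c})) + b.b.(0 + 0)\{c} → ··b··> t1, ··b··> t2, ··c··> t3
  t1 = b.(0 + 0)\{c} → ··b··> t4
  t2 = c.((rec X. c.X\{a,c}\{a,b} + b.c.(X + X) + b.b.(0 + 0)\{c}) + (rec X. c.X\{a,c}\{a,b} + b.c.(X + X) + b.b.(0 + 0)\{c})) → ··c··> t5
  t3 = (rec X. c.X\{a,c}\{a,b} + b.c.(X + X) + b.b.(0 + 0)\{c})\{a,c}\{a,b} → stopped
  t4 = (0 + 0)\{c} → stopped
  t5 = (rec X. c.X\{a,c}\{a,b} + b.c.(X + X) + b.b.(0 + 0)\{c}) + (rec X. c.X\{a,c}\{a,b} + b.c.(X + X) + b.b.(0 + 0)\{c}) → ··b··> t1, ··b··> t2, ··c··> t3
Bisimilarity quotient blocks:
  B0 = {s0, s5, t0, t5}
  B1 = {s1, t1}
  B2 = {s3, s4, t3, t4}
  B3 = {s2, t2}
s0 ∈ B0, t0 ∈ B0 → same block

P ~ Q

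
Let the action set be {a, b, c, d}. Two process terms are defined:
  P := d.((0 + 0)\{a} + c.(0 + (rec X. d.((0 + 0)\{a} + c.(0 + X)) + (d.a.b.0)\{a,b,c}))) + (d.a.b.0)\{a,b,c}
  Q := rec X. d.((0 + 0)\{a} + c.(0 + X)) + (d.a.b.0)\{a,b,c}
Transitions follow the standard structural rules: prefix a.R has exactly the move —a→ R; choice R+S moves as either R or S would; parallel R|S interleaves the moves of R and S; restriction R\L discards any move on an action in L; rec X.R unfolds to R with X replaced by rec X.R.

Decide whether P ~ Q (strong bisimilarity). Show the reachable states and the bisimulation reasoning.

Reachable graph of P (4 states):
  p0 = d.((0 + 0)\{a} + c.(0 + (rec X. d.((0 + 0)\{a} + c.(0 + X)) + (d.a.b.0)\{a,b,c}))) + (d.a.b.0)\{a,b,c} ⊢ —d→ p1, —d→ p2
  p1 = (0 + 0)\{a} + c.(0 + (rec X. d.((0 + 0)\{a} + c.(0 + X)) + (d.a.b.0)\{a,b,c})) ⊢ —c→ p3
  p2 = (a.b.0)\{a,b,c} ⊢ ·
  p3 = 0 + (rec X. d.((0 + 0)\{a} + c.(0 + X)) + (d.a.b.0)\{a,b,c}) ⊢ —d→ p1, —d→ p2
Reachable graph of Q (4 states):
  q0 = rec X. d.((0 + 0)\{a} + c.(0 + X)) + (d.a.b.0)\{a,b,c} ⊢ —d→ q1, —d→ q2
  q1 = (0 + 0)\{a} + c.(0 + (rec X. d.((0 + 0)\{a} + c.(0 + X)) + (d.a.b.0)\{a,b,c})) ⊢ —c→ q3
  q2 = (a.b.0)\{a,b,c} ⊢ ·
  q3 = 0 + (rec X. d.((0 + 0)\{a} + c.(0 + X)) + (d.a.b.0)\{a,b,c}) ⊢ —d→ q1, —d→ q2
Bisimilarity quotient blocks:
  B0 = {p0, p3, q0, q3}
  B1 = {p1, q1}
  B2 = {p2, q2}
p0 ∈ B0, q0 ∈ B0 → same block

P ~ Q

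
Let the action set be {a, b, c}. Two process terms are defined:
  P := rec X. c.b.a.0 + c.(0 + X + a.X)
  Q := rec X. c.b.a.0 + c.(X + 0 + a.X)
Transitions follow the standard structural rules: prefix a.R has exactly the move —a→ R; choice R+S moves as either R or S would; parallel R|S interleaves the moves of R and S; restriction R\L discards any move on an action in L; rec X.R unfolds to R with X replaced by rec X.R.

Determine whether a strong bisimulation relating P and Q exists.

Reachable graph of P (5 states):
  s0 = rec X. c.b.a.0 + c.(0 + X + a.X) :: ··c··> s1, ··c··> s2
  s1 = 0 + (rec X. c.b.a.0 + c.(0 + X + a.X)) + a.(rec X. c.b.a.0 + c.(0 + X + a.X)) :: ··a··> s0, ··c··> s1, ··c··> s2
  s2 = b.a.0 :: ··b··> s3
  s3 = a.0 :: ··a··> s4
  s4 = 0 :: ∅
Reachable graph of Q (5 states):
  t0 = rec X. c.b.a.0 + c.(X + 0 + a.X) :: ··c··> t1, ··c··> t2
  t1 = (rec X. c.b.a.0 + c.(X + 0 + a.X)) + 0 + a.(rec X. c.b.a.0 + c.(X + 0 + a.X)) :: ··a··> t0, ··c··> t1, ··c··> t2
  t2 = b.a.0 :: ··b··> t3
  t3 = a.0 :: ··a··> t4
  t4 = 0 :: ∅
Partition-refinement fixed point:
  B0 = {s0, t0}
  B1 = {s1, t1}
  B2 = {s2, t2}
  B3 = {s3, t3}
  B4 = {s4, t4}
s0 ∈ B0, t0 ∈ B0 → same block

YES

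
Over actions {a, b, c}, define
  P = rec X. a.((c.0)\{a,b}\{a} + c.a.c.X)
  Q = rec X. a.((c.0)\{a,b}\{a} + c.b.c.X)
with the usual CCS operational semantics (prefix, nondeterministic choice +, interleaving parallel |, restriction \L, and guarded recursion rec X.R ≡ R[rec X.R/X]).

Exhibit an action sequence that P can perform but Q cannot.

aca

LTS(P): 5 reachable states
  m0 = rec X. a.((c.0)\{a,b}\{a} + c.a.c.X) ⊢ -a-> m1
  m1 = (c.0)\{a,b}\{a} + c.a.c.(rec X. a.((c.0)\{a,b}\{a} + c.a.c.X)) ⊢ -c-> m2, -c-> m3
  m2 = 0\{a,b}\{a} ⊢ deadlocked
  m3 = a.c.(rec X. a.((c.0)\{a,b}\{a} + c.a.c.X)) ⊢ -a-> m4
  m4 = c.(rec X. a.((c.0)\{a,b}\{a} + c.a.c.X)) ⊢ -c-> m0
LTS(Q): 5 reachable states
  n0 = rec X. a.((c.0)\{a,b}\{a} + c.b.c.X) ⊢ -a-> n1
  n1 = (c.0)\{a,b}\{a} + c.b.c.(rec X. a.((c.0)\{a,b}\{a} + c.b.c.X)) ⊢ -c-> n2, -c-> n3
  n2 = 0\{a,b}\{a} ⊢ deadlocked
  n3 = b.c.(rec X. a.((c.0)\{a,b}\{a} + c.b.c.X)) ⊢ -b-> n4
  n4 = c.(rec X. a.((c.0)\{a,b}\{a} + c.b.c.X)) ⊢ -c-> n0
Executing aca from P (initial set {m0}):
  step 1 (a): {m1}
  step 2 (c): {m2, m3}
  step 3 (a): {m4}
  ✓ P
Executing aca from Q (initial set {n0}):
  step 1 (a): {n1}
  step 2 (c): {n2, n3}
  step 3 (a): ∅  — Q cannot continue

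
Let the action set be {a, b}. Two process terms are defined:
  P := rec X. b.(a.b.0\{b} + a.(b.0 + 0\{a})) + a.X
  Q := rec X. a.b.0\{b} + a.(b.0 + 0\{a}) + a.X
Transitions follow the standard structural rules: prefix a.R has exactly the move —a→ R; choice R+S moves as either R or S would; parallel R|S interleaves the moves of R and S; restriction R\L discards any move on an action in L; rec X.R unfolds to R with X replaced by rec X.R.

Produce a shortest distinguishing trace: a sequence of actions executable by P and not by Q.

b

LTS(P): 6 reachable states
  m0 = rec X. b.(a.b.0\{b} + a.(b.0 + 0\{a})) + a.X has moves —a→ m0, —b→ m1
  m1 = a.b.0\{b} + a.(b.0 + 0\{a}) has moves —a→ m2, —a→ m3
  m2 = b.0 + 0\{a} has moves —b→ m4
  m3 = b.0\{b} has moves —b→ m5
  m4 = 0 has moves (no moves)
  m5 = 0\{b} has moves (no moves)
LTS(Q): 5 reachable states
  n0 = rec X. a.b.0\{b} + a.(b.0 + 0\{a}) + a.X has moves —a→ n0, —a→ n1, —a→ n2
  n1 = b.0 + 0\{a} has moves —b→ n3
  n2 = b.0\{b} has moves —b→ n4
  n3 = 0 has moves (no moves)
  n4 = 0\{b} has moves (no moves)
Run σ = ⟨b⟩ on P: start {m0}
  step 1 (b): {m1}
  P completes σ.
Run σ = ⟨b⟩ on Q: start {n0}
  step 1 (b): no successor for Q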